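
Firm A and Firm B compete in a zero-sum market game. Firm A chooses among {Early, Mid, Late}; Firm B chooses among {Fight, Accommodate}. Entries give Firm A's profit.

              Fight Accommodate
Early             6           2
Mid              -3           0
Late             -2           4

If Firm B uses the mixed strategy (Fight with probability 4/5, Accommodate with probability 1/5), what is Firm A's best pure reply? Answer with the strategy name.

Expected payoff of Early: (4/5)·6 + (1/5)·2 = 26/5.
Expected payoff of Mid: (4/5)·(-3) + (1/5)·0 = -12/5.
Expected payoff of Late: (4/5)·(-2) + (1/5)·4 = -4/5.
The largest is 26/5, so Firm A's best response is Early.

Early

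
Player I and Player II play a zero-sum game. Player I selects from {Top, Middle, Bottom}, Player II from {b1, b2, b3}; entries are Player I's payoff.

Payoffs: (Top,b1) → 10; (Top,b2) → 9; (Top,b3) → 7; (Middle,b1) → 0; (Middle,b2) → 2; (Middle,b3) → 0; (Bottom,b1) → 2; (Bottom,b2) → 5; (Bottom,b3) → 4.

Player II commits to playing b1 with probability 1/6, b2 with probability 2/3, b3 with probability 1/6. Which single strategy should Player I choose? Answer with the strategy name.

Top

Expected payoff of Top: (1/6)·10 + (2/3)·9 + (1/6)·7 = 53/6.
Expected payoff of Middle: (1/6)·0 + (2/3)·2 + (1/6)·0 = 4/3.
Expected payoff of Bottom: (1/6)·2 + (2/3)·5 + (1/6)·4 = 13/3.
The largest is 53/6, so Player I's best response is Top.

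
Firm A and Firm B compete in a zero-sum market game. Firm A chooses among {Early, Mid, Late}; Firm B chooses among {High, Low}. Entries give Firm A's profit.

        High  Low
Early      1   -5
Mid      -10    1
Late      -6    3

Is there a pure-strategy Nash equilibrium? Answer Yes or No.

Row minima: Early → -5, Mid → -10, Late → -6; maximin = -5.
Column maxima: High → 1, Low → 3; minimax = 1.
-5 ≠ 1, so no pure-strategy equilibrium exists.

No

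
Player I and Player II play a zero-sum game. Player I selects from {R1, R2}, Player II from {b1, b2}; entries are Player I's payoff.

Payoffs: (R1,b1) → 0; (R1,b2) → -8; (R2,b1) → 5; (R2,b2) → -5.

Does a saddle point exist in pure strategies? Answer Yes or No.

Yes

Row minima: R1 → -8, R2 → -5; maximin = -5.
Column maxima: b1 → 5, b2 → -5; minimax = -5.
maximin = minimax = -5, so a saddle point exists.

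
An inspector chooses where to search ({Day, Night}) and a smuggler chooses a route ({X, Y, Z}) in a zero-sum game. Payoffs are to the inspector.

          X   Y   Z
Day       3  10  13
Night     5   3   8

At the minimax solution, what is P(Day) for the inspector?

2/9

Row minima: Day → 3, Night → 3; maximin = 3.
Column maxima: X → 5, Y → 10, Z → 13; minimax = 5.
3 ≠ 5, so there is no saddle point; optimal play is mixed.
Z is strictly dominated by X (it gives the inspector strictly more in every row), so the smuggler never plays it.
On the remaining 2×2 (Day, Night vs X, Y):
Let the inspector play Day with probability p. Expected payoff against X: 3p + 5(1−p) = −2p + 5; against Y: 10p + 3(1−p) = 7p + 3.
Setting these equal: −2p + 5 = 7p + 3 ⇒ −9p = -2 ⇒ p = 2/9, and the value is (-2)·(2/9) + 5 = 41/9.
For the smuggler: with q = P(X), equating Day's and Night's payoffs gives −7q + 10 = 2q + 3 ⇒ q = 7/9.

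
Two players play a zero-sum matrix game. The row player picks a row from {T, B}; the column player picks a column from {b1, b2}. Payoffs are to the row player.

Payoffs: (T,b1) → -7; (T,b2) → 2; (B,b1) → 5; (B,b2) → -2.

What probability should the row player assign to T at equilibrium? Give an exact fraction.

Row minima: T → -7, B → -2; maximin = -2.
Column maxima: b1 → 5, b2 → 2; minimax = 2.
-2 ≠ 2, so there is no saddle point; optimal play is mixed.
Let the row player play T with probability p. Expected payoff against b1: (-7)p + 5(1−p) = −12p + 5; against b2: 2p + (-2)(1−p) = 4p − 2.
Setting these equal: −12p + 5 = 4p − 2 ⇒ −16p = -7 ⇒ p = 7/16, and the value is (-12)·(7/16) + 5 = -1/4.
For the column player: with q = P(b1), equating T's and B's payoffs gives −9q + 2 = 7q − 2 ⇒ q = 1/4.

7/16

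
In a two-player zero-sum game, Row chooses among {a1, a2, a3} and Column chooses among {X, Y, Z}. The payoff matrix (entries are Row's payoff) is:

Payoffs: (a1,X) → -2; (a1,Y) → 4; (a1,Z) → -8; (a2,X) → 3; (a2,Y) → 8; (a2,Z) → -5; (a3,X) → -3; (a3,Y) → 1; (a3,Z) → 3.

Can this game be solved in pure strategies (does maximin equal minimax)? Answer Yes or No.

No

Row minima: a1 → -8, a2 → -5, a3 → -3; maximin = -3.
Column maxima: X → 3, Y → 8, Z → 3; minimax = 3.
-3 ≠ 3, so no pure-strategy equilibrium exists.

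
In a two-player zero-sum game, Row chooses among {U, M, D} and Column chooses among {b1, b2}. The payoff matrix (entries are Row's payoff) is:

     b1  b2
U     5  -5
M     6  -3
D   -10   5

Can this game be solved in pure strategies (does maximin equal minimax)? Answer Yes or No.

Row minima: U → -5, M → -3, D → -10; maximin = -3.
Column maxima: b1 → 6, b2 → 5; minimax = 5.
-3 ≠ 5, so no pure-strategy equilibrium exists.

No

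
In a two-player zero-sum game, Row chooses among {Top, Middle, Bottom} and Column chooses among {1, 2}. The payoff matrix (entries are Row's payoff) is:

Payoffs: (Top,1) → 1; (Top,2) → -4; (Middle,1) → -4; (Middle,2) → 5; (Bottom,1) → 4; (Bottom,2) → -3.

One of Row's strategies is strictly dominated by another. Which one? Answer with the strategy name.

Bottom gives a strictly higher payoff than Top against every column: 4 > 1, -3 > -4.
So Top is strictly dominated and Row never plays it.

Top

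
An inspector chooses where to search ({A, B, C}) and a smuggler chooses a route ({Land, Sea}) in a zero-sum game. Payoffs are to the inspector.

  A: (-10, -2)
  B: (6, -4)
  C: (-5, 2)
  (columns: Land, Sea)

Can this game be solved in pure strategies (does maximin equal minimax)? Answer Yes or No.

No

Row minima: A → -10, B → -4, C → -5; maximin = -4.
Column maxima: Land → 6, Sea → 2; minimax = 2.
-4 ≠ 2, so no pure-strategy equilibrium exists.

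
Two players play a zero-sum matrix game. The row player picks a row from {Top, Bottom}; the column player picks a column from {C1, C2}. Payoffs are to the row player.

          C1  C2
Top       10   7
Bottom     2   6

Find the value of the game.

Row minima: Top → 7, Bottom → 2; maximin = 7.
Column maxima: C1 → 10, C2 → 7; minimax = 7.
Since maximin = minimax = 7, there is a saddle point and the value is 7.

7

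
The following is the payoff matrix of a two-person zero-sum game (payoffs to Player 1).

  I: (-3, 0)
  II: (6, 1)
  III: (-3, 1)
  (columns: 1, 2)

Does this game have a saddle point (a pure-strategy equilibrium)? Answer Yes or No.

Yes

Row minima: I → -3, II → 1, III → -3; maximin = 1.
Column maxima: 1 → 6, 2 → 1; minimax = 1.
maximin = minimax = 1, so a saddle point exists.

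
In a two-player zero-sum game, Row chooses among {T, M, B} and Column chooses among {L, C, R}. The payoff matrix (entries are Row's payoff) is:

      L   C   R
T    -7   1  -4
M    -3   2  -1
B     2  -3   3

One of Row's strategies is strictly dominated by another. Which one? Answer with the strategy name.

M gives a strictly higher payoff than T against every column: -3 > -7, 2 > 1, -1 > -4.
So T is strictly dominated and Row never plays it.

T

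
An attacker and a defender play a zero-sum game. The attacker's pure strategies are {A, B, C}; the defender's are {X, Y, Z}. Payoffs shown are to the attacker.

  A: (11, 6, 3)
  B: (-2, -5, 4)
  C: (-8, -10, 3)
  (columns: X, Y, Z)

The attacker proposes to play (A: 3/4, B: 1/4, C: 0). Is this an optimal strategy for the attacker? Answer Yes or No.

Yes

Against X this mix gives (3/4)·11 + (1/4)·(-2) = 31/4.
Against Y this mix gives (3/4)·6 + (1/4)·(-5) = 13/4.
Against Z this mix gives (3/4)·3 + (1/4)·4 = 13/4.
All of the defender's active replies (Y, Z) yield 13/4, and no column does worse for the attacker. The mix makes the defender indifferent and guarantees 13/4, so it is optimal.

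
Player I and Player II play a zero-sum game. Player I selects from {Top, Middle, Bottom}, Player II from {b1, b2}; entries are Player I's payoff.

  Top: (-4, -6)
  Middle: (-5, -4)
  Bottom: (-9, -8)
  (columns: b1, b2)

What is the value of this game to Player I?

Row minima: Top → -6, Middle → -5, Bottom → -9; maximin = -5.
Column maxima: b1 → -4, b2 → -4; minimax = -4.
-5 ≠ -4, so there is no saddle point; optimal play is mixed.
Bottom is strictly dominated by Top, so Player I never plays it.
On the remaining 2×2 (Top, Middle vs b1, b2):
Let Player I play Top with probability p. Expected payoff against b1: (-4)p + (-5)(1−p) = p − 5; against b2: (-6)p + (-4)(1−p) = −2p − 4.
Setting these equal: p − 5 = −2p − 4 ⇒ 3p = 1 ⇒ p = 1/3, and the value is (1)·(1/3) − 5 = -14/3.
For Player II: with q = P(b1), equating Top's and Middle's payoffs gives 2q − 6 = −q − 4 ⇒ q = 2/3.

-14/3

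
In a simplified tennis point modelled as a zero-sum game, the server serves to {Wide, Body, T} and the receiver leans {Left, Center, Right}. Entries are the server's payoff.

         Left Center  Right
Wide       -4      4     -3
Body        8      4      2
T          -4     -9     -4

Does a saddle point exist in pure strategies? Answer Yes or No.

Yes

Row minima: Wide → -4, Body → 2, T → -9; maximin = 2.
Column maxima: Left → 8, Center → 4, Right → 2; minimax = 2.
maximin = minimax = 2, so a saddle point exists.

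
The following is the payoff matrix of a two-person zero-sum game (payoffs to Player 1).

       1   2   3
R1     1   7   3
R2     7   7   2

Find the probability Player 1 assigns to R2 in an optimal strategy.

Row minima: R1 → 1, R2 → 2; maximin = 2.
Column maxima: 1 → 7, 2 → 7, 3 → 3; minimax = 3.
2 ≠ 3, so there is no saddle point; optimal play is mixed.
2 is strictly dominated by 3 (it gives Player 1 strictly more in every row), so Player 2 never plays it.
On the remaining 2×2 (R1, R2 vs 1, 3):
Let Player 1 play R1 with probability p. Expected payoff against 1: 1p + 7(1−p) = −6p + 7; against 3: 3p + 2(1−p) = p + 2.
Setting these equal: −6p + 7 = p + 2 ⇒ −7p = -5 ⇒ p = 5/7, and the value is (-6)·(5/7) + 7 = 19/7.
For Player 2: with q = P(1), equating R1's and R2's payoffs gives −2q + 3 = 5q + 2 ⇒ q = 1/7.

2/7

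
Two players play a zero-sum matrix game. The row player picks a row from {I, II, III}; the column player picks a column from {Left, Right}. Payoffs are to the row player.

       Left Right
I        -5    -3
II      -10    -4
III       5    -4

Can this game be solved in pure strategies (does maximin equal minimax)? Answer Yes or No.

Row minima: I → -5, II → -10, III → -4; maximin = -4.
Column maxima: Left → 5, Right → -3; minimax = -3.
-4 ≠ -3, so no pure-strategy equilibrium exists.

No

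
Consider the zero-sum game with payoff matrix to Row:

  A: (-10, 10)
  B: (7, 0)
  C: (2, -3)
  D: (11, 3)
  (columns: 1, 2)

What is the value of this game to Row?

5

Row minima: A → -10, B → 0, C → -3, D → 3; maximin = 3.
Column maxima: 1 → 11, 2 → 10; minimax = 10.
3 ≠ 10, so there is no saddle point; optimal play is mixed.
B is strictly dominated by D, so Row never plays it.
C is strictly dominated by D, so Row never plays it.
On the remaining 2×2 (A, D vs 1, 2):
Let Row play A with probability p. Expected payoff against 1: (-10)p + 11(1−p) = −21p + 11; against 2: 10p + 3(1−p) = 7p + 3.
Setting these equal: −21p + 11 = 7p + 3 ⇒ −28p = -8 ⇒ p = 2/7, and the value is (-21)·(2/7) + 11 = 5.
For Column: with q = P(1), equating A's and D's payoffs gives −20q + 10 = 8q + 3 ⇒ q = 1/4.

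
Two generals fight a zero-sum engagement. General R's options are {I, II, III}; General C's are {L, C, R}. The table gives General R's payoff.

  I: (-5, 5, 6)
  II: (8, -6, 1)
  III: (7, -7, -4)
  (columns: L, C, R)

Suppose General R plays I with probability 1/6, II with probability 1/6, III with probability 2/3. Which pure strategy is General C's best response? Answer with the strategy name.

If General C plays L, General R's expected payoff is (1/6)·(-5) + (1/6)·8 + (2/3)·7 = 31/6.
If General C plays C, General R's expected payoff is (1/6)·5 + (1/6)·(-6) + (2/3)·(-7) = -29/6.
If General C plays R, General R's expected payoff is (1/6)·6 + (1/6)·1 + (2/3)·(-4) = -3/2.
General C minimizes General R's payoff; the smallest is -29/6, so the best response is C.

C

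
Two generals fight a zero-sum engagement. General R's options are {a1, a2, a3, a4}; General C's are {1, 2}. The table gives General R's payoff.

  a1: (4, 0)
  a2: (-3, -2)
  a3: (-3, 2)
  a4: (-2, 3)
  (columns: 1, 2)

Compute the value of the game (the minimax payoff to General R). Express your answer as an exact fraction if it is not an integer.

Row minima: a1 → 0, a2 → -3, a3 → -3, a4 → -2; maximin = 0.
Column maxima: 1 → 4, 2 → 3; minimax = 3.
0 ≠ 3, so there is no saddle point; optimal play is mixed.
a2 is strictly dominated by a1, so General R never plays it.
a3 is strictly dominated by a4, so General R never plays it.
On the remaining 2×2 (a1, a4 vs 1, 2):
Let General R play a1 with probability p. Expected payoff against 1: 4p + (-2)(1−p) = 6p − 2; against 2: 0p + 3(1−p) = −3p + 3.
Setting these equal: 6p − 2 = −3p + 3 ⇒ 9p = 5 ⇒ p = 5/9, and the value is (6)·(5/9) − 2 = 4/3.
For General C: with q = P(1), equating a1's and a4's payoffs gives 4q = −5q + 3 ⇒ q = 1/3.

4/3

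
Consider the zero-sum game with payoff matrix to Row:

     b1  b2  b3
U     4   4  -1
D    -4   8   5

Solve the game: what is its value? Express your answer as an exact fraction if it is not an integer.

Row minima: U → -1, D → -4; maximin = -1.
Column maxima: b1 → 4, b2 → 8, b3 → 5; minimax = 4.
-1 ≠ 4, so there is no saddle point; optimal play is mixed.
b2 is strictly dominated by b3 (it gives Row strictly more in every row), so Column never plays it.
On the remaining 2×2 (U, D vs b1, b3):
Let Row play U with probability p. Expected payoff against b1: 4p + (-4)(1−p) = 8p − 4; against b3: (-1)p + 5(1−p) = −6p + 5.
Setting these equal: 8p − 4 = −6p + 5 ⇒ 14p = 9 ⇒ p = 9/14, and the value is (8)·(9/14) − 4 = 8/7.
For Column: with q = P(b1), equating U's and D's payoffs gives 5q − 1 = −9q + 5 ⇒ q = 3/7.

8/7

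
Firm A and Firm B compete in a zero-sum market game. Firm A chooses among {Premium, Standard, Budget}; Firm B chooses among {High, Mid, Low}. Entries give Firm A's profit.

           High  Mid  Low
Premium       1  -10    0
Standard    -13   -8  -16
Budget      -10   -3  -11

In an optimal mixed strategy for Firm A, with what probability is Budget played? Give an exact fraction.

5/9

Row minima: Premium → -10, Standard → -16, Budget → -11; maximin = -10.
Column maxima: High → 1, Mid → -3, Low → 0; minimax = -3.
-10 ≠ -3, so there is no saddle point; optimal play is mixed.
Standard is strictly dominated by Budget, so Firm A never plays it.
High is strictly dominated by Low (it gives Firm A strictly more in every row), so Firm B never plays it.
On the remaining 2×2 (Premium, Budget vs Mid, Low):
Let Firm A play Premium with probability p. Expected payoff against Mid: (-10)p + (-3)(1−p) = −7p − 3; against Low: 0p + (-11)(1−p) = 11p − 11.
Setting these equal: −7p − 3 = 11p − 11 ⇒ −18p = -8 ⇒ p = 4/9, and the value is (-7)·(4/9) − 3 = -55/9.
For Firm B: with q = P(Mid), equating Premium's and Budget's payoffs gives −10q = 8q − 11 ⇒ q = 11/18.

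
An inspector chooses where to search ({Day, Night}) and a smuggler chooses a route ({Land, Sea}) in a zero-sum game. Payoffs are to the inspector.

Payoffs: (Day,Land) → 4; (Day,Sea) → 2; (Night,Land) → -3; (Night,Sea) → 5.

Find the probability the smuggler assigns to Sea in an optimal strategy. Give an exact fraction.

Row minima: Day → 2, Night → -3; maximin = 2.
Column maxima: Land → 4, Sea → 5; minimax = 4.
2 ≠ 4, so there is no saddle point; optimal play is mixed.
Let the inspector play Day with probability p. Expected payoff against Land: 4p + (-3)(1−p) = 7p − 3; against Sea: 2p + 5(1−p) = −3p + 5.
Setting these equal: 7p − 3 = −3p + 5 ⇒ 10p = 8 ⇒ p = 4/5, and the value is (7)·(4/5) − 3 = 13/5.
For the smuggler: with q = P(Land), equating Day's and Night's payoffs gives 2q + 2 = −8q + 5 ⇒ q = 3/10.

7/10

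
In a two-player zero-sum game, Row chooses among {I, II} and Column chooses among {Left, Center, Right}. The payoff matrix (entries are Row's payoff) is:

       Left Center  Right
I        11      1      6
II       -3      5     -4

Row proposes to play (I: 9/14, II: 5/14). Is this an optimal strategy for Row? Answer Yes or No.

Against Left this mix gives (9/14)·11 + (5/14)·(-3) = 6.
Against Center this mix gives (9/14)·1 + (5/14)·5 = 17/7.
Against Right this mix gives (9/14)·6 + (5/14)·(-4) = 17/7.
All of Column's active replies (Center, Right) yield 17/7, and no column does worse for Row. The mix makes Column indifferent and guarantees 17/7, so it is optimal.

Yes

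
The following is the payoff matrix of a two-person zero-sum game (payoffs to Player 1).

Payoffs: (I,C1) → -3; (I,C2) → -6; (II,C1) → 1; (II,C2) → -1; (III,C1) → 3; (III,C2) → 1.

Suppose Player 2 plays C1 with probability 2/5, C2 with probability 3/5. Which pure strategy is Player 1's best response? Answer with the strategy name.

III

Expected payoff of I: (2/5)·(-3) + (3/5)·(-6) = -24/5.
Expected payoff of II: (2/5)·1 + (3/5)·(-1) = -1/5.
Expected payoff of III: (2/5)·3 + (3/5)·1 = 9/5.
The largest is 9/5, so Player 1's best response is III.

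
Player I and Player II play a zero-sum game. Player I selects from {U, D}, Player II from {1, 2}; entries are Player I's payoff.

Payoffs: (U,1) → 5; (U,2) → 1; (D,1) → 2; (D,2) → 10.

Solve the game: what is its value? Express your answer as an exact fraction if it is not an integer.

Row minima: U → 1, D → 2; maximin = 2.
Column maxima: 1 → 5, 2 → 10; minimax = 5.
2 ≠ 5, so there is no saddle point; optimal play is mixed.
Let Player I play U with probability p. Expected payoff against 1: 5p + 2(1−p) = 3p + 2; against 2: 1p + 10(1−p) = −9p + 10.
Setting these equal: 3p + 2 = −9p + 10 ⇒ 12p = 8 ⇒ p = 2/3, and the value is (3)·(2/3) + 2 = 4.
For Player II: with q = P(1), equating U's and D's payoffs gives 4q + 1 = −8q + 10 ⇒ q = 3/4.

4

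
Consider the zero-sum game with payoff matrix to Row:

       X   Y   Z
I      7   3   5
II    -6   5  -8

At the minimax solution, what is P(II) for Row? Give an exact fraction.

Row minima: I → 3, II → -8; maximin = 3.
Column maxima: X → 7, Y → 5, Z → 5; minimax = 5.
3 ≠ 5, so there is no saddle point; optimal play is mixed.
X is strictly dominated by Z (it gives Row strictly more in every row), so Column never plays it.
On the remaining 2×2 (I, II vs Y, Z):
Let Row play I with probability p. Expected payoff against Y: 3p + 5(1−p) = −2p + 5; against Z: 5p + (-8)(1−p) = 13p − 8.
Setting these equal: −2p + 5 = 13p − 8 ⇒ −15p = -13 ⇒ p = 13/15, and the value is (-2)·(13/15) + 5 = 49/15.
For Column: with q = P(Y), equating I's and II's payoffs gives −2q + 5 = 13q − 8 ⇒ q = 13/15.

2/15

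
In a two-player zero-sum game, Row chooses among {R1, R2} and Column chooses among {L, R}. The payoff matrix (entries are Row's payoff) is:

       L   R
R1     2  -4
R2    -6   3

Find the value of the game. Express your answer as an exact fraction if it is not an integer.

-6/5

Row minima: R1 → -4, R2 → -6; maximin = -4.
Column maxima: L → 2, R → 3; minimax = 2.
-4 ≠ 2, so there is no saddle point; optimal play is mixed.
Let Row play R1 with probability p. Expected payoff against L: 2p + (-6)(1−p) = 8p − 6; against R: (-4)p + 3(1−p) = −7p + 3.
Setting these equal: 8p − 6 = −7p + 3 ⇒ 15p = 9 ⇒ p = 3/5, and the value is (8)·(3/5) − 6 = -6/5.
For Column: with q = P(L), equating R1's and R2's payoffs gives 6q − 4 = −9q + 3 ⇒ q = 7/15.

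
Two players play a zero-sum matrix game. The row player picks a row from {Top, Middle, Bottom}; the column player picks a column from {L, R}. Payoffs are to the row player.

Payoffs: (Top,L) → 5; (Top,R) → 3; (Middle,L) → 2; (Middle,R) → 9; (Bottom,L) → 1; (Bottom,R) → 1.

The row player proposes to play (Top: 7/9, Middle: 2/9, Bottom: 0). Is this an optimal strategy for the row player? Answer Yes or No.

Yes

Against L this mix gives (7/9)·5 + (2/9)·2 = 13/3.
Against R this mix gives (7/9)·3 + (2/9)·9 = 13/3.
All of the column player's active replies (L, R) yield 13/3, and no column does worse for the row player. The mix makes the column player indifferent and guarantees 13/3, so it is optimal.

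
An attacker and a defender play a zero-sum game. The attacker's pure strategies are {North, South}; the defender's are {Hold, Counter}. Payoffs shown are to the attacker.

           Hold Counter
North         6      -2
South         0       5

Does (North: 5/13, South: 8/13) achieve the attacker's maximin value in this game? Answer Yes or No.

Against Hold this mix gives (5/13)·6 + (8/13)·0 = 30/13.
Against Counter this mix gives (5/13)·(-2) + (8/13)·5 = 30/13.
All of the defender's active replies (Hold, Counter) yield 30/13, and no column does worse for the attacker. The mix makes the defender indifferent and guarantees 30/13, so it is optimal.

Yes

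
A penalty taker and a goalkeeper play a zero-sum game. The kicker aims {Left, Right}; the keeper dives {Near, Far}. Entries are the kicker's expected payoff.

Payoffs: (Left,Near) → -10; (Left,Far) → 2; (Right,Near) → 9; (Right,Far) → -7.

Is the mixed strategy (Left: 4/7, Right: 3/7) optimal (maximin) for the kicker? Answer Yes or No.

Against Near this mix gives (4/7)·(-10) + (3/7)·9 = -13/7.
Against Far this mix gives (4/7)·2 + (3/7)·(-7) = -13/7.
All of the keeper's active replies (Near, Far) yield -13/7, and no column does worse for the kicker. The mix makes the keeper indifferent and guarantees -13/7, so it is optimal.

Yes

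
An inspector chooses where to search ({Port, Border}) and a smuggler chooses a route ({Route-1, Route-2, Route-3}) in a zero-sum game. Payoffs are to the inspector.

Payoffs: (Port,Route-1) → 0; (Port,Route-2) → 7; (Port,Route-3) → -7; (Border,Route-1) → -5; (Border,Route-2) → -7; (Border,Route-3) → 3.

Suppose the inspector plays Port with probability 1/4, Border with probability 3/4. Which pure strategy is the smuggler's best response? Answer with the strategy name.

Route-1

If the smuggler plays Route-1, the inspector's expected payoff is (1/4)·0 + (3/4)·(-5) = -15/4.
If the smuggler plays Route-2, the inspector's expected payoff is (1/4)·7 + (3/4)·(-7) = -7/2.
If the smuggler plays Route-3, the inspector's expected payoff is (1/4)·(-7) + (3/4)·3 = 1/2.
The smuggler minimizes the inspector's payoff; the smallest is -15/4, so the best response is Route-1.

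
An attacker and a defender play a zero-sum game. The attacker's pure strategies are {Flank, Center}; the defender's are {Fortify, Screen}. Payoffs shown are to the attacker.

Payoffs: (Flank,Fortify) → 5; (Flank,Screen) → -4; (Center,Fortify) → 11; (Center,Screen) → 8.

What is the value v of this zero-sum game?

8

Row minima: Flank → -4, Center → 8; maximin = 8.
Column maxima: Fortify → 11, Screen → 8; minimax = 8.
Since maximin = minimax = 8, there is a saddle point and the value is 8.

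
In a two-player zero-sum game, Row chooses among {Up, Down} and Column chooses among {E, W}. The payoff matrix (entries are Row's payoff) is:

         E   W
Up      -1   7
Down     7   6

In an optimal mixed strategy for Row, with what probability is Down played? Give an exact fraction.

8/9

Row minima: Up → -1, Down → 6; maximin = 6.
Column maxima: E → 7, W → 7; minimax = 7.
6 ≠ 7, so there is no saddle point; optimal play is mixed.
Let Row play Up with probability p. Expected payoff against E: (-1)p + 7(1−p) = −8p + 7; against W: 7p + 6(1−p) = p + 6.
Setting these equal: −8p + 7 = p + 6 ⇒ −9p = -1 ⇒ p = 1/9, and the value is (-8)·(1/9) + 7 = 55/9.
For Column: with q = P(E), equating Up's and Down's payoffs gives −8q + 7 = q + 6 ⇒ q = 1/9.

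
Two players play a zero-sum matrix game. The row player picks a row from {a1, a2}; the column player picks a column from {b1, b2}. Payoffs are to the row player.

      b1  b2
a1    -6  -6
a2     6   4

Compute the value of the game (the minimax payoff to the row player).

4

Row minima: a1 → -6, a2 → 4; maximin = 4.
Column maxima: b1 → 6, b2 → 4; minimax = 4.
Since maximin = minimax = 4, there is a saddle point and the value is 4.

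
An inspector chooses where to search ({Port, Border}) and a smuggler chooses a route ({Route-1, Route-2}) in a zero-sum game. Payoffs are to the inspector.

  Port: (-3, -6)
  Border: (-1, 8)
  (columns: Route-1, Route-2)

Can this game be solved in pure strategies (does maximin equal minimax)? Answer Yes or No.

Row minima: Port → -6, Border → -1; maximin = -1.
Column maxima: Route-1 → -1, Route-2 → 8; minimax = -1.
maximin = minimax = -1, so a saddle point exists.

Yes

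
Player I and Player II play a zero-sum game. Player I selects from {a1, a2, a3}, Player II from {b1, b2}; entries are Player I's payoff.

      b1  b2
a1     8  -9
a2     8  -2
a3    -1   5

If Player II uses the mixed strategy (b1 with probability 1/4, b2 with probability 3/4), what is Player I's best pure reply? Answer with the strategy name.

Expected payoff of a1: (1/4)·8 + (3/4)·(-9) = -19/4.
Expected payoff of a2: (1/4)·8 + (3/4)·(-2) = 1/2.
Expected payoff of a3: (1/4)·(-1) + (3/4)·5 = 7/2.
The largest is 7/2, so Player I's best response is a3.

a3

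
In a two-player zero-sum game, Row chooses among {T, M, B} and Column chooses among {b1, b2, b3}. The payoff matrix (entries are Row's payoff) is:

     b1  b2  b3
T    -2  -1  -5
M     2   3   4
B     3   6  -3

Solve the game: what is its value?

9/4

Row minima: T → -5, M → 2, B → -3; maximin = 2.
Column maxima: b1 → 3, b2 → 6, b3 → 4; minimax = 3.
2 ≠ 3, so there is no saddle point; optimal play is mixed.
T is strictly dominated by M, so Row never plays it.
b2 is strictly dominated by b1 (it gives Row strictly more in every row), so Column never plays it.
On the remaining 2×2 (M, B vs b1, b3):
Let Row play M with probability p. Expected payoff against b1: 2p + 3(1−p) = −p + 3; against b3: 4p + (-3)(1−p) = 7p − 3.
Setting these equal: −p + 3 = 7p − 3 ⇒ −8p = -6 ⇒ p = 3/4, and the value is (-1)·(3/4) + 3 = 9/4.
For Column: with q = P(b1), equating M's and B's payoffs gives −2q + 4 = 6q − 3 ⇒ q = 7/8.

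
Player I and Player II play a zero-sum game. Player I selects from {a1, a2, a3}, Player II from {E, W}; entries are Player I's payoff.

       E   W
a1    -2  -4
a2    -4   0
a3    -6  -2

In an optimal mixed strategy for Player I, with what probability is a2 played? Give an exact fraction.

Row minima: a1 → -4, a2 → -4, a3 → -6; maximin = -4.
Column maxima: E → -2, W → 0; minimax = -2.
-4 ≠ -2, so there is no saddle point; optimal play is mixed.
a3 is strictly dominated by a2, so Player I never plays it.
On the remaining 2×2 (a1, a2 vs E, W):
Let Player I play a1 with probability p. Expected payoff against E: (-2)p + (-4)(1−p) = 2p − 4; against W: (-4)p + 0(1−p) = −4p.
Setting these equal: 2p − 4 = −4p ⇒ 6p = 4 ⇒ p = 2/3, and the value is (2)·(2/3) − 4 = -8/3.
For Player II: with q = P(E), equating a1's and a2's payoffs gives 2q − 4 = −4q ⇒ q = 2/3.

1/3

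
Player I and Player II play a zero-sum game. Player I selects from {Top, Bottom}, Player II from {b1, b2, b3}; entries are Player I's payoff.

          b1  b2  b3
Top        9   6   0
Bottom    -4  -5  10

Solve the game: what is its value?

20/7

Row minima: Top → 0, Bottom → -5; maximin = 0.
Column maxima: b1 → 9, b2 → 6, b3 → 10; minimax = 6.
0 ≠ 6, so there is no saddle point; optimal play is mixed.
b1 is strictly dominated by b2 (it gives Player I strictly more in every row), so Player II never plays it.
On the remaining 2×2 (Top, Bottom vs b2, b3):
Let Player I play Top with probability p. Expected payoff against b2: 6p + (-5)(1−p) = 11p − 5; against b3: 0p + 10(1−p) = −10p + 10.
Setting these equal: 11p − 5 = −10p + 10 ⇒ 21p = 15 ⇒ p = 5/7, and the value is (11)·(5/7) − 5 = 20/7.
For Player II: with q = P(b2), equating Top's and Bottom's payoffs gives 6q = −15q + 10 ⇒ q = 10/21.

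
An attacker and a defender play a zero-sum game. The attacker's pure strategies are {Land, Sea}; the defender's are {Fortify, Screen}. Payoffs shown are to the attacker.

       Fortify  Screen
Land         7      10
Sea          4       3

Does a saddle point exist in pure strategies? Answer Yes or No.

Yes

Row minima: Land → 7, Sea → 3; maximin = 7.
Column maxima: Fortify → 7, Screen → 10; minimax = 7.
maximin = minimax = 7, so a saddle point exists.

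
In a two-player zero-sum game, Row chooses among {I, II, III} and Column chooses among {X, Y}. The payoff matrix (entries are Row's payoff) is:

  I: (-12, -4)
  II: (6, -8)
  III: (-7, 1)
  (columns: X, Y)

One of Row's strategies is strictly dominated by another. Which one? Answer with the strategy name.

III gives a strictly higher payoff than I against every column: -7 > -12, 1 > -4.
So I is strictly dominated and Row never plays it.

I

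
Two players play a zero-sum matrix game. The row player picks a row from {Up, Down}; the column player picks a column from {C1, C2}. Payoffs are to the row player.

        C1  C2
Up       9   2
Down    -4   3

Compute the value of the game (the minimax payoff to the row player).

5/2

Row minima: Up → 2, Down → -4; maximin = 2.
Column maxima: C1 → 9, C2 → 3; minimax = 3.
2 ≠ 3, so there is no saddle point; optimal play is mixed.
Let the row player play Up with probability p. Expected payoff against C1: 9p + (-4)(1−p) = 13p − 4; against C2: 2p + 3(1−p) = −p + 3.
Setting these equal: 13p − 4 = −p + 3 ⇒ 14p = 7 ⇒ p = 1/2, and the value is (13)·(1/2) − 4 = 5/2.
For the column player: with q = P(C1), equating Up's and Down's payoffs gives 7q + 2 = −7q + 3 ⇒ q = 1/14.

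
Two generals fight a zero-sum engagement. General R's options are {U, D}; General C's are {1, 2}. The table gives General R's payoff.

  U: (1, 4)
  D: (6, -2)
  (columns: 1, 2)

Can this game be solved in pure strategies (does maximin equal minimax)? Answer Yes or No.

No

Row minima: U → 1, D → -2; maximin = 1.
Column maxima: 1 → 6, 2 → 4; minimax = 4.
1 ≠ 4, so no pure-strategy equilibrium exists.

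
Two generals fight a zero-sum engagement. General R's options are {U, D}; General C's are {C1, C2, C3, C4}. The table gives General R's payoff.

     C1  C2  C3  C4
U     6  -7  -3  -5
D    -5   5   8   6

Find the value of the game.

Row minima: U → -7, D → -5; maximin = -5.
Column maxima: C1 → 6, C2 → 5, C3 → 8, C4 → 6; minimax = 5.
-5 ≠ 5, so there is no saddle point; optimal play is mixed.
C3 is strictly dominated by C2 (it gives General R strictly more in every row), so General C never plays it.
C4 is strictly dominated by C2 (it gives General R strictly more in every row), so General C never plays it.
On the remaining 2×2 (U, D vs C1, C2):
Let General R play U with probability p. Expected payoff against C1: 6p + (-5)(1−p) = 11p − 5; against C2: (-7)p + 5(1−p) = −12p + 5.
Setting these equal: 11p − 5 = −12p + 5 ⇒ 23p = 10 ⇒ p = 10/23, and the value is (11)·(10/23) − 5 = -5/23.
For General C: with q = P(C1), equating U's and D's payoffs gives 13q − 7 = −10q + 5 ⇒ q = 12/23.

-5/23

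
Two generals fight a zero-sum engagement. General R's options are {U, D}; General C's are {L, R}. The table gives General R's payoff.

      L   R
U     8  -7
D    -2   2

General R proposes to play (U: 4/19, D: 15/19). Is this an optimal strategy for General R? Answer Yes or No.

Against L this mix gives (4/19)·8 + (15/19)·(-2) = 2/19.
Against R this mix gives (4/19)·(-7) + (15/19)·2 = 2/19.
All of General C's active replies (L, R) yield 2/19, and no column does worse for General R. The mix makes General C indifferent and guarantees 2/19, so it is optimal.

Yes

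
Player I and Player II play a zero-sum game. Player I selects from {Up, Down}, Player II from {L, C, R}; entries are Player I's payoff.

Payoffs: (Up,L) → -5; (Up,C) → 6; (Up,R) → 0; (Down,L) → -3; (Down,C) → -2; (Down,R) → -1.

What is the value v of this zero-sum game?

-3

Row minima: Up → -5, Down → -3; maximin = -3.
Column maxima: L → -3, C → 6, R → 0; minimax = -3.
Since maximin = minimax = -3, there is a saddle point and the value is -3.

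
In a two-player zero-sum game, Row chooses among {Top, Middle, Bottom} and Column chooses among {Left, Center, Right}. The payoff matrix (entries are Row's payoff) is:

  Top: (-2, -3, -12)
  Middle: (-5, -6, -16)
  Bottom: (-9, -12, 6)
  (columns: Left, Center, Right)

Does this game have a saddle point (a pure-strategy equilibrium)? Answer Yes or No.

Row minima: Top → -12, Middle → -16, Bottom → -12; maximin = -12.
Column maxima: Left → -2, Center → -3, Right → 6; minimax = -3.
-12 ≠ -3, so no pure-strategy equilibrium exists.

No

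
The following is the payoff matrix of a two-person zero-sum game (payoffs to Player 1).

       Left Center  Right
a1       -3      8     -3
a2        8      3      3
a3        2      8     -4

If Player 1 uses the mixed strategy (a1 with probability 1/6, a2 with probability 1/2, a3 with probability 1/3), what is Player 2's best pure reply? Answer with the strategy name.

Right

If Player 2 plays Left, Player 1's expected payoff is (1/6)·(-3) + (1/2)·8 + (1/3)·2 = 25/6.
If Player 2 plays Center, Player 1's expected payoff is (1/6)·8 + (1/2)·3 + (1/3)·8 = 11/2.
If Player 2 plays Right, Player 1's expected payoff is (1/6)·(-3) + (1/2)·3 + (1/3)·(-4) = -1/3.
Player 2 minimizes Player 1's payoff; the smallest is -1/3, so the best response is Right.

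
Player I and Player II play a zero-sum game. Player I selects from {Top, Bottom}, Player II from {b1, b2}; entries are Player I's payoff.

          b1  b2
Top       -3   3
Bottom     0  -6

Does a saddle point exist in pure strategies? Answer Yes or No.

No

Row minima: Top → -3, Bottom → -6; maximin = -3.
Column maxima: b1 → 0, b2 → 3; minimax = 0.
-3 ≠ 0, so no pure-strategy equilibrium exists.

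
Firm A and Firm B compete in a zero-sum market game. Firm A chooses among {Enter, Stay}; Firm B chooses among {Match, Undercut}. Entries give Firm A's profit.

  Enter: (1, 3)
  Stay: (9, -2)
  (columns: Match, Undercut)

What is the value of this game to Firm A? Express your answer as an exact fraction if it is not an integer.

Row minima: Enter → 1, Stay → -2; maximin = 1.
Column maxima: Match → 9, Undercut → 3; minimax = 3.
1 ≠ 3, so there is no saddle point; optimal play is mixed.
Let Firm A play Enter with probability p. Expected payoff against Match: 1p + 9(1−p) = −8p + 9; against Undercut: 3p + (-2)(1−p) = 5p − 2.
Setting these equal: −8p + 9 = 5p − 2 ⇒ −13p = -11 ⇒ p = 11/13, and the value is (-8)·(11/13) + 9 = 29/13.
For Firm B: with q = P(Match), equating Enter's and Stay's payoffs gives −2q + 3 = 11q − 2 ⇒ q = 5/13.

29/13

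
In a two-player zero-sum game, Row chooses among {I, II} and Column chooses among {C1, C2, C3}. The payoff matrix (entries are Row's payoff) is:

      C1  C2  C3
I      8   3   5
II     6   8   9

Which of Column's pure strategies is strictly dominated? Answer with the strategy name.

C3

C2 holds Row's payoff strictly below C3 in every row: 3 < 5, 8 < 9.
So C3 is strictly dominated for Column.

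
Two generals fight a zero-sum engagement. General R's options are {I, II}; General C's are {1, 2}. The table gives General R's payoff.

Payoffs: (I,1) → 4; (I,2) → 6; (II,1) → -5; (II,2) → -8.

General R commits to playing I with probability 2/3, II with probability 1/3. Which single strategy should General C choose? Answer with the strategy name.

If General C plays 1, General R's expected payoff is (2/3)·4 + (1/3)·(-5) = 1.
If General C plays 2, General R's expected payoff is (2/3)·6 + (1/3)·(-8) = 4/3.
General C minimizes General R's payoff; the smallest is 1, so the best response is 1.

1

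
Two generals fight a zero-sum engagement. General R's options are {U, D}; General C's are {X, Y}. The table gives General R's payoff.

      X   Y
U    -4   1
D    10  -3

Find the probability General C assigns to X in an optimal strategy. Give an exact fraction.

2/9

Row minima: U → -4, D → -3; maximin = -3.
Column maxima: X → 10, Y → 1; minimax = 1.
-3 ≠ 1, so there is no saddle point; optimal play is mixed.
Let General R play U with probability p. Expected payoff against X: (-4)p + 10(1−p) = −14p + 10; against Y: 1p + (-3)(1−p) = 4p − 3.
Setting these equal: −14p + 10 = 4p − 3 ⇒ −18p = -13 ⇒ p = 13/18, and the value is (-14)·(13/18) + 10 = -1/9.
For General C: with q = P(X), equating U's and D's payoffs gives −5q + 1 = 13q − 3 ⇒ q = 2/9.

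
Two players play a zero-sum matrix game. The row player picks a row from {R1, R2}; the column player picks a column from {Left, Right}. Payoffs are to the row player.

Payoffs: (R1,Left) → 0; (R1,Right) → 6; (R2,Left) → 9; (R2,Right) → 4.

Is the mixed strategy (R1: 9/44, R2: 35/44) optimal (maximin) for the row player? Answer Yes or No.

Against Left this mix gives (9/44)·0 + (35/44)·9 = 315/44.
Against Right this mix gives (9/44)·6 + (35/44)·4 = 97/22.
The column player will play Right, holding the row player to 97/22. Shifting weight toward the row that does better against Right would raise this floor (the equalizing mix achieves 54/11 against both Right and Left), so the proposed strategy is not optimal.

No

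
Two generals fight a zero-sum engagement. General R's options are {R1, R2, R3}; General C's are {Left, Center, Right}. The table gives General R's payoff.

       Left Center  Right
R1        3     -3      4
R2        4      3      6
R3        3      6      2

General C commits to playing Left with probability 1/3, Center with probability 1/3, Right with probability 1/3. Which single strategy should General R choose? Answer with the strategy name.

Expected payoff of R1: (1/3)·3 + (1/3)·(-3) + (1/3)·4 = 4/3.
Expected payoff of R2: (1/3)·4 + (1/3)·3 + (1/3)·6 = 13/3.
Expected payoff of R3: (1/3)·3 + (1/3)·6 + (1/3)·2 = 11/3.
The largest is 13/3, so General R's best response is R2.

R2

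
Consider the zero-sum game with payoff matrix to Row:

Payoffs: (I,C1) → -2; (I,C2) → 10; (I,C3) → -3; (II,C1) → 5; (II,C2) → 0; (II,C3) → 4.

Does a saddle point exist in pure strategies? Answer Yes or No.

Row minima: I → -3, II → 0; maximin = 0.
Column maxima: C1 → 5, C2 → 10, C3 → 4; minimax = 4.
0 ≠ 4, so no pure-strategy equilibrium exists.

No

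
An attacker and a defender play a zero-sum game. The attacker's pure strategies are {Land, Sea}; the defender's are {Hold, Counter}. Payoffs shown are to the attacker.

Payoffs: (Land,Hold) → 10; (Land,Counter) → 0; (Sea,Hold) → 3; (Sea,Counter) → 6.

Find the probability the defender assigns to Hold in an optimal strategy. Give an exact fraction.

6/13

Row minima: Land → 0, Sea → 3; maximin = 3.
Column maxima: Hold → 10, Counter → 6; minimax = 6.
3 ≠ 6, so there is no saddle point; optimal play is mixed.
Let the attacker play Land with probability p. Expected payoff against Hold: 10p + 3(1−p) = 7p + 3; against Counter: 0p + 6(1−p) = −6p + 6.
Setting these equal: 7p + 3 = −6p + 6 ⇒ 13p = 3 ⇒ p = 3/13, and the value is (7)·(3/13) + 3 = 60/13.
For the defender: with q = P(Hold), equating Land's and Sea's payoffs gives 10q = −3q + 6 ⇒ q = 6/13.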